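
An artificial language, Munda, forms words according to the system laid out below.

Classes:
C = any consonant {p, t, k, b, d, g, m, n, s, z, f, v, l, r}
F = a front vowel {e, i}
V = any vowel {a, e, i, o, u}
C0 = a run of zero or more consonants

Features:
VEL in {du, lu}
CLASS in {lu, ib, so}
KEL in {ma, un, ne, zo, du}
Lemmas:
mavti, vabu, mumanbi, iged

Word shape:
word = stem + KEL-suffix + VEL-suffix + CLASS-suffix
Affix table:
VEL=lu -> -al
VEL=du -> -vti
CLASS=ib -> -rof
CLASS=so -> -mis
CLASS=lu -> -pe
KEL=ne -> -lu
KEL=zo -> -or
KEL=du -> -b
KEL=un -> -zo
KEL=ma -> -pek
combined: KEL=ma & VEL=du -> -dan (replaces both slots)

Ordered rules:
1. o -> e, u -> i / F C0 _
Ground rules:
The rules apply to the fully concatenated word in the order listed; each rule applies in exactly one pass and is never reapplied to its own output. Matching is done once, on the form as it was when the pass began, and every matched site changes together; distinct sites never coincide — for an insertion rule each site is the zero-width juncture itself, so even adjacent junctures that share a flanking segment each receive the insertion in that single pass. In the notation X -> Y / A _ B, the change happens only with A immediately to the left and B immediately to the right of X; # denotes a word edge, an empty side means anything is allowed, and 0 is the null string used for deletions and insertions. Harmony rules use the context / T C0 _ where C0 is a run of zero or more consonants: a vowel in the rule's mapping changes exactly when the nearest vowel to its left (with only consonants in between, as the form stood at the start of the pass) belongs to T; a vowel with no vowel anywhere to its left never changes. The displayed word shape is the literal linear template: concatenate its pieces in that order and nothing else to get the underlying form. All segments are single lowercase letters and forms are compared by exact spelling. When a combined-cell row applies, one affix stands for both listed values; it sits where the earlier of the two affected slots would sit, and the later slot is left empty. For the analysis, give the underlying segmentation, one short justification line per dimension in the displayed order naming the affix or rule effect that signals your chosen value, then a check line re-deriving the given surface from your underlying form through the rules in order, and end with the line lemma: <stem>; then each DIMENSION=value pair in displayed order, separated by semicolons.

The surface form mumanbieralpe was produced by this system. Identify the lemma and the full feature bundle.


underlying: mumanbi-or-al-pe
VEL=lu - signalled by the affix -al
CLASS=lu - signalled by the affix -pe
KEL=zo - signalled by the affix -or
check: mumanbioralpe -> mumanbieralpe
lemma: mumanbi; VEL=lu; CLASS=lu; KEL=zo


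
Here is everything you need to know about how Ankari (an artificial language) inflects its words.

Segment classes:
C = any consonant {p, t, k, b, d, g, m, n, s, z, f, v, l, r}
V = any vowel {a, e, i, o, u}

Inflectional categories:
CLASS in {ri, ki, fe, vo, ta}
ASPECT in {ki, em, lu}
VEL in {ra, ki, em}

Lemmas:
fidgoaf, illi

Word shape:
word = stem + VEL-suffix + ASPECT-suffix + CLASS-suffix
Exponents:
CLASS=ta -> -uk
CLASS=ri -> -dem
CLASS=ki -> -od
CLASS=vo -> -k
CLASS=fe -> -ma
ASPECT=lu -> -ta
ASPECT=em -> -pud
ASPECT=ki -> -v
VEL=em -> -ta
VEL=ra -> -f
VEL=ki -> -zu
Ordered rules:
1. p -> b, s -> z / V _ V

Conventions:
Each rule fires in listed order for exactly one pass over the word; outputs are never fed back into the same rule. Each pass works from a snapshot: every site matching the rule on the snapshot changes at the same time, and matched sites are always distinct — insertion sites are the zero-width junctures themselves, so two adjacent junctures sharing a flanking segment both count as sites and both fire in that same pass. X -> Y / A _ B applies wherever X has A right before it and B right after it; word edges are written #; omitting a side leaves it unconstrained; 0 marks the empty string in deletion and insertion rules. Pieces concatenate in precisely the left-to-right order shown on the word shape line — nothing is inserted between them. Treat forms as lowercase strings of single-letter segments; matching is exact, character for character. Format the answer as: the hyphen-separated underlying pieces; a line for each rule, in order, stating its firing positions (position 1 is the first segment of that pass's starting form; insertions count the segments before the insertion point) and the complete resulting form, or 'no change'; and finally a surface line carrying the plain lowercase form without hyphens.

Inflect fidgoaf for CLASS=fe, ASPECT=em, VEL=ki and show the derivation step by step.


underlying: fidgoaf-zu-pud-ma
1. p -> b, s -> z / V _ V: fires at position(s) 10: fidgoafzubudma
surface: fidgoafzubudma


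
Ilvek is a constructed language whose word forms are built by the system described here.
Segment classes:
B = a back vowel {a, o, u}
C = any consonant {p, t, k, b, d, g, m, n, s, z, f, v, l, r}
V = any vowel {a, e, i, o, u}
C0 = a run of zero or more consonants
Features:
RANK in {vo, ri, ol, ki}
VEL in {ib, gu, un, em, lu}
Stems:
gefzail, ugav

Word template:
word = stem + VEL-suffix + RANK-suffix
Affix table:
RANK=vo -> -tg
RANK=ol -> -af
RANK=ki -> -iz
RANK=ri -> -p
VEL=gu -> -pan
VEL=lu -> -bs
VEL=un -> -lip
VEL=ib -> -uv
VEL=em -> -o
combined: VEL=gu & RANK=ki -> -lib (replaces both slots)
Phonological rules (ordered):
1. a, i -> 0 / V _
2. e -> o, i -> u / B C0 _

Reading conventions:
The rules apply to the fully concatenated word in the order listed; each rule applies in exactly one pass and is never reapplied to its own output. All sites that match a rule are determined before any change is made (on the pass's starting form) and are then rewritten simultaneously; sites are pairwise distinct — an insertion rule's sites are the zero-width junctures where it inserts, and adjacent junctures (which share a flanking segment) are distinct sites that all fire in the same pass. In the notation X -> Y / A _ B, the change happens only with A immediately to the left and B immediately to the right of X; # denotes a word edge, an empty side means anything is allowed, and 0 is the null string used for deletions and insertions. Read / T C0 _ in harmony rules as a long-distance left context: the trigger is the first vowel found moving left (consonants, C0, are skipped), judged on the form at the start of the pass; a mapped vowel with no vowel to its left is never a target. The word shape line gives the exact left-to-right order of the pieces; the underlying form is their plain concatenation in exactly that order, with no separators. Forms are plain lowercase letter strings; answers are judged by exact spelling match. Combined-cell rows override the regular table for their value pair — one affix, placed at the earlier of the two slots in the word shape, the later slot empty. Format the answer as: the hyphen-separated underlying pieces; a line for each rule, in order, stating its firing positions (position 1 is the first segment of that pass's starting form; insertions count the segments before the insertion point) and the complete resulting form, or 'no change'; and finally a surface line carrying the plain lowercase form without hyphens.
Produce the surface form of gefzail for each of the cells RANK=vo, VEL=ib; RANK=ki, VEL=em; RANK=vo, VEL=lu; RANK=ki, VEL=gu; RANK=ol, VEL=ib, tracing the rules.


cell RANK=vo, VEL=ib:
underlying: gefzail-uv-tg
1. a, i -> 0 / V _: fires at position(s) 6: gefzaluvtg
2. e -> o, i -> u / B C0 _: no change
surface: gefzaluvtg

cell RANK=ki, VEL=em:
underlying: gefzail-o-iz
1. a, i -> 0 / V _: fires at position(s) 6, 9: gefzaloz
2. e -> o, i -> u / B C0 _: no change
surface: gefzaloz

cell RANK=vo, VEL=lu:
underlying: gefzail-bs-tg
1. a, i -> 0 / V _: fires at position(s) 6: gefzalbstg
2. e -> o, i -> u / B C0 _: no change
surface: gefzalbstg

cell RANK=ki, VEL=gu:
underlying: gefzail-lib
1. a, i -> 0 / V _: fires at position(s) 6: gefzallib
2. e -> o, i -> u / B C0 _: fires at position(s) 8: gefzallub
surface: gefzallub

cell RANK=ol, VEL=ib:
underlying: gefzail-uv-af
1. a, i -> 0 / V _: fires at position(s) 6: gefzaluvaf
2. e -> o, i -> u / B C0 _: no change
surface: gefzaluvaf


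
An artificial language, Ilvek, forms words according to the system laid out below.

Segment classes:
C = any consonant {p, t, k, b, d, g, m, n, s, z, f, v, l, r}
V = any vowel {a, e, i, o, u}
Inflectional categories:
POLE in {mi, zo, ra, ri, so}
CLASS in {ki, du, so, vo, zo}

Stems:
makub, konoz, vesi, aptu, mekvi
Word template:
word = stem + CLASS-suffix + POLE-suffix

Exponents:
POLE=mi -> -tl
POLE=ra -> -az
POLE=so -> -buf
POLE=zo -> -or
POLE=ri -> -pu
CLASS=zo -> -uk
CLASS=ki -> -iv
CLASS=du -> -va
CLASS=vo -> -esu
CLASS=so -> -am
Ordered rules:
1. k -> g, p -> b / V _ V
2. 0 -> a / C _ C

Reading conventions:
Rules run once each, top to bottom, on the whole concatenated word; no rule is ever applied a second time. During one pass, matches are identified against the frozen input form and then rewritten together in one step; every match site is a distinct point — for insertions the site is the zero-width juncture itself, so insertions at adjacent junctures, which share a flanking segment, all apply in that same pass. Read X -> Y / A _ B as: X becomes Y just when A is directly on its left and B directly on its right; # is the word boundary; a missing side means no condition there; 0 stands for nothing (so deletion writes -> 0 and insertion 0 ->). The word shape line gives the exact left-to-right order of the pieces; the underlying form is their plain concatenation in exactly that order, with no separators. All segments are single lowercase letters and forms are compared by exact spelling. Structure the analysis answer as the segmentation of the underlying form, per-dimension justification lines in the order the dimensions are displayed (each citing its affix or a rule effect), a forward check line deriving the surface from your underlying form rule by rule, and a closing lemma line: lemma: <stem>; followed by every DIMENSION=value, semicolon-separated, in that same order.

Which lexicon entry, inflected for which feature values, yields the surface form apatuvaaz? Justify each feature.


underlying: aptu-va-az
POLE=ra - signalled by the affix -az
CLASS=du - signalled by the affix -va
check: aptuvaaz -> aptuvaaz -> apatuvaaz
lemma: aptu; POLE=ra; CLASS=du


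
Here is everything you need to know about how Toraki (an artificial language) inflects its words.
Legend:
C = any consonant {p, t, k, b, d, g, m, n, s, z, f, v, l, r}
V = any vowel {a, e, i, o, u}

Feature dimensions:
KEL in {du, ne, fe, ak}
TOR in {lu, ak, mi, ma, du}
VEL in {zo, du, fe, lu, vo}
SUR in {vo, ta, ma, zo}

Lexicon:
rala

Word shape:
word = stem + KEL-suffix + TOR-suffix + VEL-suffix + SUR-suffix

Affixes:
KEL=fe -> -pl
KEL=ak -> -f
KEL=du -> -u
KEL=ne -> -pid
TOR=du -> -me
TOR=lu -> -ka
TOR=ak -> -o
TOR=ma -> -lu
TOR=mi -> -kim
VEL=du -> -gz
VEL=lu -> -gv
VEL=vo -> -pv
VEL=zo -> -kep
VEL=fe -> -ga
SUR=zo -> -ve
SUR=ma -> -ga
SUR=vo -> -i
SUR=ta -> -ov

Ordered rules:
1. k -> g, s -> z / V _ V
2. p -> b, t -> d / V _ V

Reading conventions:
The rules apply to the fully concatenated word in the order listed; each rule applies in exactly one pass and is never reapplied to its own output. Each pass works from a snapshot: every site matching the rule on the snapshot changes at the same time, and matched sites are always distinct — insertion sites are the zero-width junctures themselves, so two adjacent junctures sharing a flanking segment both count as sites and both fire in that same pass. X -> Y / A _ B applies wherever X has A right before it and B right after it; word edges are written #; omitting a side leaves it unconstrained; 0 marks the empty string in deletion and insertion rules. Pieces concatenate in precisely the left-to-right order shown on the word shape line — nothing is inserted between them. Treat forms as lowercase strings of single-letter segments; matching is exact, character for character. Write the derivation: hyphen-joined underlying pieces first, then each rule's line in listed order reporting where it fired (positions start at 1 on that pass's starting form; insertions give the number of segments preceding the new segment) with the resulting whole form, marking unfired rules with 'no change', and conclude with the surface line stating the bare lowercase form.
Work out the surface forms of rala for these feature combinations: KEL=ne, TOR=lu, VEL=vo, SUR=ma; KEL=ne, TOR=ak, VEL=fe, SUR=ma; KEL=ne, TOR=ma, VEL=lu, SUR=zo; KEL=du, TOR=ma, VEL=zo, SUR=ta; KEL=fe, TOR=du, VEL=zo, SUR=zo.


cell KEL=ne, TOR=lu, VEL=vo, SUR=ma:
underlying: rala-pid-ka-pv-ga
1. k -> g, s -> z / V _ V: no change
2. p -> b, t -> d / V _ V: fires at position(s) 5: ralabidkapvga
surface: ralabidkapvga

cell KEL=ne, TOR=ak, VEL=fe, SUR=ma:
underlying: rala-pid-o-ga-ga
1. k -> g, s -> z / V _ V: no change
2. p -> b, t -> d / V _ V: fires at position(s) 5: ralabidogaga
surface: ralabidogaga

cell KEL=ne, TOR=ma, VEL=lu, SUR=zo:
underlying: rala-pid-lu-gv-ve
1. k -> g, s -> z / V _ V: no change
2. p -> b, t -> d / V _ V: fires at position(s) 5: ralabidlugvve
surface: ralabidlugvve

cell KEL=du, TOR=ma, VEL=zo, SUR=ta:
underlying: rala-u-lu-kep-ov
1. k -> g, s -> z / V _ V: fires at position(s) 8: ralaulugepov
2. p -> b, t -> d / V _ V: fires at position(s) 10: ralaulugebov
surface: ralaulugebov

cell KEL=fe, TOR=du, VEL=zo, SUR=zo:
underlying: rala-pl-me-kep-ve
1. k -> g, s -> z / V _ V: fires at position(s) 9: ralaplmegepve
2. p -> b, t -> d / V _ V: no change
surface: ralaplmegepve


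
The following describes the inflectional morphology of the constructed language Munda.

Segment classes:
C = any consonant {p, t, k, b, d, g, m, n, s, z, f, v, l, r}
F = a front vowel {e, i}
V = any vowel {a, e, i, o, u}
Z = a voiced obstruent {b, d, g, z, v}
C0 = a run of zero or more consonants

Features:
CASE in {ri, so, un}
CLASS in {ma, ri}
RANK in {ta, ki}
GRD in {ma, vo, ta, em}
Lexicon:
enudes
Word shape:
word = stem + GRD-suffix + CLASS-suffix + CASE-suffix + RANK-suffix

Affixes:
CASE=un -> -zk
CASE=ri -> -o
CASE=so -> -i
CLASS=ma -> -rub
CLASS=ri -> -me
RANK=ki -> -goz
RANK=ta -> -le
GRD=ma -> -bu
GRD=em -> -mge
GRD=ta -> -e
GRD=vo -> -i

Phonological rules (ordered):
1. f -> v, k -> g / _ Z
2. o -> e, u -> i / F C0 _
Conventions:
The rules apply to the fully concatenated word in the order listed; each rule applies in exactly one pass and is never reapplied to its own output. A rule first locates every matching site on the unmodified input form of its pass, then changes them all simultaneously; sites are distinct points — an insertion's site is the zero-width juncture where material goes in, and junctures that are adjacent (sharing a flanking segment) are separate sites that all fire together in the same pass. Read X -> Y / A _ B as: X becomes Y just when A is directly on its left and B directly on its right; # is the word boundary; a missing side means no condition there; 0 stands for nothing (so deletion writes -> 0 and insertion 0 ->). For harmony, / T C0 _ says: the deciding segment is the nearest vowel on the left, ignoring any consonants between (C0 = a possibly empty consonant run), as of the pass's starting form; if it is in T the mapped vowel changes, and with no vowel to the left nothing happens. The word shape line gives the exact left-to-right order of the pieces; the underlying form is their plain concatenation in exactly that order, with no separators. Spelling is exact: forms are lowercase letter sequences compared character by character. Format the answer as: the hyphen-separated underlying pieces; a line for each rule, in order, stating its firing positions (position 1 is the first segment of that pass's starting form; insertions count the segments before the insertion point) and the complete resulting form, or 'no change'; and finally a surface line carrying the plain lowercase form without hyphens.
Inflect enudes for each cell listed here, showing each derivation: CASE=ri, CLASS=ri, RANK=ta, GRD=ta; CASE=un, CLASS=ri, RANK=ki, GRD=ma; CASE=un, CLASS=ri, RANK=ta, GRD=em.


cell CASE=ri, CLASS=ri, RANK=ta, GRD=ta:
underlying: enudes-e-me-o-le
1. f -> v, k -> g / _ Z: no change
2. o -> e, u -> i / F C0 _: fires at position(s) 3, 10: enidesemeele
surface: enidesemeele

cell CASE=un, CLASS=ri, RANK=ki, GRD=ma:
underlying: enudes-bu-me-zk-goz
1. f -> v, k -> g / _ Z: fires at position(s) 12: enudesbumezggoz
2. o -> e, u -> i / F C0 _: fires at position(s) 3, 8, 14: enidesbimezggez
surface: enidesbimezggez

cell CASE=un, CLASS=ri, RANK=ta, GRD=em:
underlying: enudes-mge-me-zk-le
1. f -> v, k -> g / _ Z: no change
2. o -> e, u -> i / F C0 _: fires at position(s) 3: enidesmgemezkle
surface: enidesmgemezkle


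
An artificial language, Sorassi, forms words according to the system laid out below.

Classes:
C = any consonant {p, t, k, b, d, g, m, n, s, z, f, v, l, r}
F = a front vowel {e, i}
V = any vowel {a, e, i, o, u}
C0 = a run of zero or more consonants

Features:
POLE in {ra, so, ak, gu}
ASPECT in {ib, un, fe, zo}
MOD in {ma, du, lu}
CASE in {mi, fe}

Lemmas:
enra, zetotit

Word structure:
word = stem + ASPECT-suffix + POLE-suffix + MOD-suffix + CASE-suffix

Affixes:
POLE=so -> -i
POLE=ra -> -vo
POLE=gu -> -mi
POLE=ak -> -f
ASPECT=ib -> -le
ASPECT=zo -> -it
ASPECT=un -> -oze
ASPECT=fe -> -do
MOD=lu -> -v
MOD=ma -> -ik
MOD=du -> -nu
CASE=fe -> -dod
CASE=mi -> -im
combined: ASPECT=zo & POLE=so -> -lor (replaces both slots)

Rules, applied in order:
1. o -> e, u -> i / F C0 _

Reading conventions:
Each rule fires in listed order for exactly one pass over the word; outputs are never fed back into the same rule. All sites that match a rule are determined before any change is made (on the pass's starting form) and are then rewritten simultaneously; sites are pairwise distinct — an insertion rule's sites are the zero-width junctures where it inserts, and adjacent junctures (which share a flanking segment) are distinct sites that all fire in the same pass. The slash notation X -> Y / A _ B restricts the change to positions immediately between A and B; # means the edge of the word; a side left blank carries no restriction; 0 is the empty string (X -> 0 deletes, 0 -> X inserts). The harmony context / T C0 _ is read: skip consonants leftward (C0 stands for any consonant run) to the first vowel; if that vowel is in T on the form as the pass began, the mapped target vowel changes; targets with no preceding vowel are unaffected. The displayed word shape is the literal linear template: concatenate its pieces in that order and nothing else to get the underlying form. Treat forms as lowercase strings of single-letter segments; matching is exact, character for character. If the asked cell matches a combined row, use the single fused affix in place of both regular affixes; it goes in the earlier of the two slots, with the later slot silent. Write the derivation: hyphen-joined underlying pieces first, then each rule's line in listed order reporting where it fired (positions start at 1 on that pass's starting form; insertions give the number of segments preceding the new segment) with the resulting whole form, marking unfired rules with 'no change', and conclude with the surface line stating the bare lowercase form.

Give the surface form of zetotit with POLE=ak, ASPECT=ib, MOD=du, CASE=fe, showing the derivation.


underlying: zetotit-le-f-nu-dod
1. o -> e, u -> i / F C0 _: fires at position(s) 4, 12: zetetitlefnidod
surface: zetetitlefnidod


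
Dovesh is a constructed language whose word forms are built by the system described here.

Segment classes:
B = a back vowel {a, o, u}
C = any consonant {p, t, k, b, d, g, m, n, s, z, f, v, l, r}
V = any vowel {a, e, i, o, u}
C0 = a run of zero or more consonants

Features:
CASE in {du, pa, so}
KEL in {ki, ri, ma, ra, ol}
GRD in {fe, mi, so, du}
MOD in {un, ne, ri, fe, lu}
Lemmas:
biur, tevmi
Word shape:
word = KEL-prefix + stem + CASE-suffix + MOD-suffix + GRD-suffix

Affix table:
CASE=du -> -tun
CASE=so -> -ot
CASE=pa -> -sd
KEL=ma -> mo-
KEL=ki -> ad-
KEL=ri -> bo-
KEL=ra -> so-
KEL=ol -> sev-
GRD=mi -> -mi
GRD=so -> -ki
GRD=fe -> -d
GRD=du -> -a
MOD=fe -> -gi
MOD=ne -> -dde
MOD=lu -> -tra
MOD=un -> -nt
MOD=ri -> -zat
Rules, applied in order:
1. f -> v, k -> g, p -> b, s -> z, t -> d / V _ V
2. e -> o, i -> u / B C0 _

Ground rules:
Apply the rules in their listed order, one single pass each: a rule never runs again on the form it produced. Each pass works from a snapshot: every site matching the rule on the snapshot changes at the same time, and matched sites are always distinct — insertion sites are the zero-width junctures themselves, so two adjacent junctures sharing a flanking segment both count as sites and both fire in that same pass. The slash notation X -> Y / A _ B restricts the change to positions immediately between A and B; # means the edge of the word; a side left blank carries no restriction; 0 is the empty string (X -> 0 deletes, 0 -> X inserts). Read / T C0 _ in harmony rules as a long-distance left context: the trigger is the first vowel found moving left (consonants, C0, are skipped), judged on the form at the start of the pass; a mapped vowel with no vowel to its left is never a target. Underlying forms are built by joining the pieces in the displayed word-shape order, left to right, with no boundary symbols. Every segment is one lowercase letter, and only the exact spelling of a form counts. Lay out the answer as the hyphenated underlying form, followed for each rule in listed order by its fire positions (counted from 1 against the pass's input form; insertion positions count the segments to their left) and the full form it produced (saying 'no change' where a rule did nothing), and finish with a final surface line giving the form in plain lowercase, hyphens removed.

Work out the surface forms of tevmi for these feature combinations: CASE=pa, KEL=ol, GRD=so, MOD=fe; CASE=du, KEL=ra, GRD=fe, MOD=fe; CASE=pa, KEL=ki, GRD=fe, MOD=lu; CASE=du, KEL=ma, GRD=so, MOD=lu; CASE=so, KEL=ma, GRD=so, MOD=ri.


cell CASE=pa, KEL=ol, GRD=so, MOD=fe:
underlying: sev-tevmi-sd-gi-ki
1. f -> v, k -> g, p -> b, s -> z, t -> d / V _ V: fires at position(s) 13: sevtevmisdgigi
2. e -> o, i -> u / B C0 _: no change
surface: sevtevmisdgigi

cell CASE=du, KEL=ra, GRD=fe, MOD=fe:
underlying: so-tevmi-tun-gi-d
1. f -> v, k -> g, p -> b, s -> z, t -> d / V _ V: fires at position(s) 3, 8: sodevmidungid
2. e -> o, i -> u / B C0 _: fires at position(s) 4, 12: sodovmidungud
surface: sodovmidungud

cell CASE=pa, KEL=ki, GRD=fe, MOD=lu:
underlying: ad-tevmi-sd-tra-d
1. f -> v, k -> g, p -> b, s -> z, t -> d / V _ V: no change
2. e -> o, i -> u / B C0 _: fires at position(s) 4: adtovmisdtrad
surface: adtovmisdtrad

cell CASE=du, KEL=ma, GRD=so, MOD=lu:
underlying: mo-tevmi-tun-tra-ki
1. f -> v, k -> g, p -> b, s -> z, t -> d / V _ V: fires at position(s) 3, 8, 14: modevmiduntragi
2. e -> o, i -> u / B C0 _: fires at position(s) 4, 15: modovmiduntragu
surface: modovmiduntragu

cell CASE=so, KEL=ma, GRD=so, MOD=ri:
underlying: mo-tevmi-ot-zat-ki
1. f -> v, k -> g, p -> b, s -> z, t -> d / V _ V: fires at position(s) 3: modevmiotzatki
2. e -> o, i -> u / B C0 _: fires at position(s) 4, 14: modovmiotzatku
surface: modovmiotzatku


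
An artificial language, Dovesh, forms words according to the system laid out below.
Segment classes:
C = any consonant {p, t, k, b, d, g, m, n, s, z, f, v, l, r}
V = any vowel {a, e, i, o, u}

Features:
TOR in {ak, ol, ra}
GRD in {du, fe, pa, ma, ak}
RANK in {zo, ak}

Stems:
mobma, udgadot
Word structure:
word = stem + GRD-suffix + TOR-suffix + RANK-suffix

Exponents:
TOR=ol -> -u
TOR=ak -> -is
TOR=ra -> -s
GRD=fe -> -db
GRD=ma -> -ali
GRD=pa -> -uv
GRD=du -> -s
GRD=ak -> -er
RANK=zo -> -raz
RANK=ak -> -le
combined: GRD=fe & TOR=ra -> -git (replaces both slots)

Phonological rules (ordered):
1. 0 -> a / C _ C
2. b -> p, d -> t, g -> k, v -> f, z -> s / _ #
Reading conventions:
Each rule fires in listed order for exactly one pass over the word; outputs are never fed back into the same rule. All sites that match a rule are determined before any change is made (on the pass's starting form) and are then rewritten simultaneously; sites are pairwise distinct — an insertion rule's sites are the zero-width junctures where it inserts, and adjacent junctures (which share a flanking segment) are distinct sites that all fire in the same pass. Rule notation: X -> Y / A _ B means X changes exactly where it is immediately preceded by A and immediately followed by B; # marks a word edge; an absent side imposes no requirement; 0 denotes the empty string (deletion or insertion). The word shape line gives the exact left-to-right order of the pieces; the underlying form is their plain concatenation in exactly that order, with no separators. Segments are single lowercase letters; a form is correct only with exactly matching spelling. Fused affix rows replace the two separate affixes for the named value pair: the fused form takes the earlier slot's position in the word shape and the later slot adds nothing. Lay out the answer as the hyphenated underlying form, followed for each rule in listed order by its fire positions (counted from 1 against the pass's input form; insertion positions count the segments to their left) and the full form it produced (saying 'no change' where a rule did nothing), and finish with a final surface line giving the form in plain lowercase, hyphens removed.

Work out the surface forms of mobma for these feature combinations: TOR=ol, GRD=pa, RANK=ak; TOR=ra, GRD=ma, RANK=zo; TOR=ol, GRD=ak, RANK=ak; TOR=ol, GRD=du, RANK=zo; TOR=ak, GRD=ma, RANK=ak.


cell TOR=ol, GRD=pa, RANK=ak:
underlying: mobma-uv-u-le
1. 0 -> a / C _ C: inserts after position(s) 3: mobamauvule
2. b -> p, d -> t, g -> k, v -> f, z -> s / _ #: no change
surface: mobamauvule

cell TOR=ra, GRD=ma, RANK=zo:
underlying: mobma-ali-s-raz
1. 0 -> a / C _ C: inserts after position(s) 3, 9: mobamaalisaraz
2. b -> p, d -> t, g -> k, v -> f, z -> s / _ #: fires at position(s) 14: mobamaalisaras
surface: mobamaalisaras

cell TOR=ol, GRD=ak, RANK=ak:
underlying: mobma-er-u-le
1. 0 -> a / C _ C: inserts after position(s) 3: mobamaerule
2. b -> p, d -> t, g -> k, v -> f, z -> s / _ #: no change
surface: mobamaerule

cell TOR=ol, GRD=du, RANK=zo:
underlying: mobma-s-u-raz
1. 0 -> a / C _ C: inserts after position(s) 3: mobamasuraz
2. b -> p, d -> t, g -> k, v -> f, z -> s / _ #: fires at position(s) 11: mobamasuras
surface: mobamasuras

cell TOR=ak, GRD=ma, RANK=ak:
underlying: mobma-ali-is-le
1. 0 -> a / C _ C: inserts after position(s) 3, 10: mobamaaliisale
2. b -> p, d -> t, g -> k, v -> f, z -> s / _ #: no change
surface: mobamaaliisale


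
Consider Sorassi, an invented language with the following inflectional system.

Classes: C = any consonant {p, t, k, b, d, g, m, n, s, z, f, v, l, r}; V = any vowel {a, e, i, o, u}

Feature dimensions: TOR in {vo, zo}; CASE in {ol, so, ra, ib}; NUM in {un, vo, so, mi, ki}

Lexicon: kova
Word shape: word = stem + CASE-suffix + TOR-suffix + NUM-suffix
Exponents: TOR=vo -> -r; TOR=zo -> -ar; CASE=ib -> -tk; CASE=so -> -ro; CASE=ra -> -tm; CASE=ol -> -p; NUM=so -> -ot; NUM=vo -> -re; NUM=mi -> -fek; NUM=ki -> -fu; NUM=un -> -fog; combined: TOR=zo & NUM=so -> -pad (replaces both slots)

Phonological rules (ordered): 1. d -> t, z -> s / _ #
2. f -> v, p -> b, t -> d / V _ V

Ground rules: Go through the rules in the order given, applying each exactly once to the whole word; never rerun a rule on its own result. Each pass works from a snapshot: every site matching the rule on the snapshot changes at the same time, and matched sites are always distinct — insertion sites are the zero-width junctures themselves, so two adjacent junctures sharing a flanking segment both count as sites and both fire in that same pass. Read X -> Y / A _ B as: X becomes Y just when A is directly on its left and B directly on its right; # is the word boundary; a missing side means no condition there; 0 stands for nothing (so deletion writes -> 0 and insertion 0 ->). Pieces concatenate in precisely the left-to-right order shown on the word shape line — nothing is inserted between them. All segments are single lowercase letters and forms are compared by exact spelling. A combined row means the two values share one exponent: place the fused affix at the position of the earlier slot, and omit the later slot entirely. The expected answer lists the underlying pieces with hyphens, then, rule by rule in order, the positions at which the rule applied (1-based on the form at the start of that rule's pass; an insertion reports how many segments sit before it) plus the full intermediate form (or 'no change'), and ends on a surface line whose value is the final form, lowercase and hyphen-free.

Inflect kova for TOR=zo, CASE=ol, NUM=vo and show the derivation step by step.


underlying: kova-p-ar-re
1. d -> t, z -> s / _ #: no change
2. f -> v, p -> b, t -> d / V _ V: fires at position(s) 5: kovabarre
surface: kovabarre


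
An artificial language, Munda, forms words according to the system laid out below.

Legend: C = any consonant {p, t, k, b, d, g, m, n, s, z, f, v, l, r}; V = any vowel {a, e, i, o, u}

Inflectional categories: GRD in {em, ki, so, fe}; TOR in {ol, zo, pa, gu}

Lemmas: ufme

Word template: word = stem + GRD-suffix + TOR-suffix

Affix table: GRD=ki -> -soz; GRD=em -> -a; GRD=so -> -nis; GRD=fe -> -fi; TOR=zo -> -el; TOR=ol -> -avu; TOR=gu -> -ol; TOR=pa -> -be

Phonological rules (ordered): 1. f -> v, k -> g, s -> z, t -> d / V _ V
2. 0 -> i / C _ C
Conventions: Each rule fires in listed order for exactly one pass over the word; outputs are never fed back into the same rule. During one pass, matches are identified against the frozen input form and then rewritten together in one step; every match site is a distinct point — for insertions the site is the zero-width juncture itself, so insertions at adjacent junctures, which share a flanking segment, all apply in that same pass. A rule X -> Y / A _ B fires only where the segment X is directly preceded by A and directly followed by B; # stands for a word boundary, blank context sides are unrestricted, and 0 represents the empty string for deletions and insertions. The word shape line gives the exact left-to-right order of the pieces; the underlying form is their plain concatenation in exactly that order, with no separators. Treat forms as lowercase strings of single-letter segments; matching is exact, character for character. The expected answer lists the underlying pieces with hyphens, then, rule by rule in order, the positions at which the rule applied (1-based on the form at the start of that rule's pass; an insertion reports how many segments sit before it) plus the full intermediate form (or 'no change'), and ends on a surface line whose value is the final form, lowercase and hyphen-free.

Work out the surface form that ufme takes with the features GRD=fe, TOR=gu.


underlying: ufme-fi-ol
1. f -> v, k -> g, s -> z, t -> d / V _ V: fires at position(s) 5: ufmeviol
2. 0 -> i / C _ C: inserts after position(s) 2: ufimeviol
surface: ufimeviol


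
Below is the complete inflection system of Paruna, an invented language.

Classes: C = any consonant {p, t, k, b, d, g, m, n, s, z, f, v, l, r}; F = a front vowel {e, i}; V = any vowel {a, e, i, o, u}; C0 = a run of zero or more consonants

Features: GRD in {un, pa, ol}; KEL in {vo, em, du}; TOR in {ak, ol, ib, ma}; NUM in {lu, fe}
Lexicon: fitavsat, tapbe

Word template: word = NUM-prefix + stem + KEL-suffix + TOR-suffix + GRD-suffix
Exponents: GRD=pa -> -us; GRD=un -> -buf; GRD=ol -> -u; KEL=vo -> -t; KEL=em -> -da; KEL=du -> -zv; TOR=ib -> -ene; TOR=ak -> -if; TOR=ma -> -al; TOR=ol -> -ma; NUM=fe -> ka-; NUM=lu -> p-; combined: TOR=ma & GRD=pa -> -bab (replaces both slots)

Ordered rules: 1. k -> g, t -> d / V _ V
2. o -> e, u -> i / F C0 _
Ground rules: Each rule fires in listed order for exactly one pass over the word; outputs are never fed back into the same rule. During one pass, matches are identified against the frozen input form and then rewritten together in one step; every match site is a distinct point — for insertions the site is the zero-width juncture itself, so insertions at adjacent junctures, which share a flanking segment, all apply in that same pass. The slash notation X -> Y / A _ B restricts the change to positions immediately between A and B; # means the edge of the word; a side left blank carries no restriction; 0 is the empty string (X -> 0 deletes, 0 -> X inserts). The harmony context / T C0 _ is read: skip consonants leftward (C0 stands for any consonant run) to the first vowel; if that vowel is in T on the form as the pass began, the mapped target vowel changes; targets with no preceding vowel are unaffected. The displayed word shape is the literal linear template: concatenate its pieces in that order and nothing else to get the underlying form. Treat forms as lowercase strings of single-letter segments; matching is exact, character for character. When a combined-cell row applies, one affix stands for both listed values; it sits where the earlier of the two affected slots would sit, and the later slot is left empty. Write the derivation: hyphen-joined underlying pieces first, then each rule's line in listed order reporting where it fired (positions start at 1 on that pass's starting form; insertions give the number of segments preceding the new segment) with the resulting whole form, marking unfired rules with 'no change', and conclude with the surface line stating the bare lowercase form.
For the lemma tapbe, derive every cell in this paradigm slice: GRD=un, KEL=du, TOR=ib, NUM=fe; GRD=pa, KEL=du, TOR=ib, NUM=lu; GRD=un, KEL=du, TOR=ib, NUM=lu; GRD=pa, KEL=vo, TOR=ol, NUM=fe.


cell GRD=un, KEL=du, TOR=ib, NUM=fe:
underlying: ka-tapbe-zv-ene-buf
1. k -> g, t -> d / V _ V: fires at position(s) 3: kadapbezvenebuf
2. o -> e, u -> i / F C0 _: fires at position(s) 14: kadapbezvenebif
surface: kadapbezvenebif

cell GRD=pa, KEL=du, TOR=ib, NUM=lu:
underlying: p-tapbe-zv-ene-us
1. k -> g, t -> d / V _ V: no change
2. o -> e, u -> i / F C0 _: fires at position(s) 12: ptapbezveneis
surface: ptapbezveneis

cell GRD=un, KEL=du, TOR=ib, NUM=lu:
underlying: p-tapbe-zv-ene-buf
1. k -> g, t -> d / V _ V: no change
2. o -> e, u -> i / F C0 _: fires at position(s) 13: ptapbezvenebif
surface: ptapbezvenebif

cell GRD=pa, KEL=vo, TOR=ol, NUM=fe:
underlying: ka-tapbe-t-ma-us
1. k -> g, t -> d / V _ V: fires at position(s) 3: kadapbetmaus
2. o -> e, u -> i / F C0 _: no change
surface: kadapbetmaus


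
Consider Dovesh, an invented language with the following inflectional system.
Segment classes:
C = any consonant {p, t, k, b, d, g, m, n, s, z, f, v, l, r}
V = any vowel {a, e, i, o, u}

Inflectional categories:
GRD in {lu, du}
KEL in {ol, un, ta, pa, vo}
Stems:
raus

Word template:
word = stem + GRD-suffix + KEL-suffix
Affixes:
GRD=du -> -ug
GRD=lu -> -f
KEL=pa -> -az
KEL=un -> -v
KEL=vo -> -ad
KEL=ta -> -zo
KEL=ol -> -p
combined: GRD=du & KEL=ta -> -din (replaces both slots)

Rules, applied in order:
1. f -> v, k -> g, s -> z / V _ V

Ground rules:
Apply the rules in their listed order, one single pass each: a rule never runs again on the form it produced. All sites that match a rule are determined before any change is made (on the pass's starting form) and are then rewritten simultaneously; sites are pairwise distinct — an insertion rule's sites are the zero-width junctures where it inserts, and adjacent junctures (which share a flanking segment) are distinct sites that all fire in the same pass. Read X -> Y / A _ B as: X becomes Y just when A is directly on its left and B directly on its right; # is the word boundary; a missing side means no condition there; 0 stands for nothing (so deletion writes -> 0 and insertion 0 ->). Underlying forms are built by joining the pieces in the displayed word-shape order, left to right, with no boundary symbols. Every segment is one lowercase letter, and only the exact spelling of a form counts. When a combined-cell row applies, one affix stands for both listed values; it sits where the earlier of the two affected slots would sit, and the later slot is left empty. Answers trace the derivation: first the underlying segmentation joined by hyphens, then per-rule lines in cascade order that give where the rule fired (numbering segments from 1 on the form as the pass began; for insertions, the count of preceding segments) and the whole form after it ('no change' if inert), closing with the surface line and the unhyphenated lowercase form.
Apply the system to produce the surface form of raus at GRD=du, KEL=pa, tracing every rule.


underlying: raus-ug-az
1. f -> v, k -> g, s -> z / V _ V: fires at position(s) 4: rauzugaz
surface: rauzugaz


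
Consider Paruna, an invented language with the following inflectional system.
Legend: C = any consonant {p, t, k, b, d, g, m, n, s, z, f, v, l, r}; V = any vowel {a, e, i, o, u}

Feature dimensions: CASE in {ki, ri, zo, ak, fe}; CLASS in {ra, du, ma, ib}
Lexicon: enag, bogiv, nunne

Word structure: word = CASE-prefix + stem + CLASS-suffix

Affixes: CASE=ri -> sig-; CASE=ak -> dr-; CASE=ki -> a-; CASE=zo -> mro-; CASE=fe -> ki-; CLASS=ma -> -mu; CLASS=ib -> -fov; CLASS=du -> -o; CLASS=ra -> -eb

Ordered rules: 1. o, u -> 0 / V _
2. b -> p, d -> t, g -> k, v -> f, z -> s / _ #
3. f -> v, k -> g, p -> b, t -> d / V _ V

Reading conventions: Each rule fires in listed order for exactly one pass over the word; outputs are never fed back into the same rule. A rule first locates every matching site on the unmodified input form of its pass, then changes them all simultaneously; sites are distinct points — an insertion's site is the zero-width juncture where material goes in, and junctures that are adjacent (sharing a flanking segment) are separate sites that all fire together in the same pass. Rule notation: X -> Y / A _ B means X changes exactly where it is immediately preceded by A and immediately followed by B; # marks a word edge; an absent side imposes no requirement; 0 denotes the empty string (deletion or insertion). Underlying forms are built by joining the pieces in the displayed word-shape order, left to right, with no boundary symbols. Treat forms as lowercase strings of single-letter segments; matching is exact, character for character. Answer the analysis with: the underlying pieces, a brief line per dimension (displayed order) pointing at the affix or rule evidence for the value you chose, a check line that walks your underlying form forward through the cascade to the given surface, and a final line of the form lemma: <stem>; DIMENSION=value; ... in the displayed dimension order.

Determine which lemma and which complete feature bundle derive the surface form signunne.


underlying: sig-nunne-o
CASE=ri - signalled by the affix sig-
CLASS=du - signalled by the affix -o
check: signunneo -> signunne -> signunne -> signunne
lemma: nunne; CASE=ri; CLASS=du


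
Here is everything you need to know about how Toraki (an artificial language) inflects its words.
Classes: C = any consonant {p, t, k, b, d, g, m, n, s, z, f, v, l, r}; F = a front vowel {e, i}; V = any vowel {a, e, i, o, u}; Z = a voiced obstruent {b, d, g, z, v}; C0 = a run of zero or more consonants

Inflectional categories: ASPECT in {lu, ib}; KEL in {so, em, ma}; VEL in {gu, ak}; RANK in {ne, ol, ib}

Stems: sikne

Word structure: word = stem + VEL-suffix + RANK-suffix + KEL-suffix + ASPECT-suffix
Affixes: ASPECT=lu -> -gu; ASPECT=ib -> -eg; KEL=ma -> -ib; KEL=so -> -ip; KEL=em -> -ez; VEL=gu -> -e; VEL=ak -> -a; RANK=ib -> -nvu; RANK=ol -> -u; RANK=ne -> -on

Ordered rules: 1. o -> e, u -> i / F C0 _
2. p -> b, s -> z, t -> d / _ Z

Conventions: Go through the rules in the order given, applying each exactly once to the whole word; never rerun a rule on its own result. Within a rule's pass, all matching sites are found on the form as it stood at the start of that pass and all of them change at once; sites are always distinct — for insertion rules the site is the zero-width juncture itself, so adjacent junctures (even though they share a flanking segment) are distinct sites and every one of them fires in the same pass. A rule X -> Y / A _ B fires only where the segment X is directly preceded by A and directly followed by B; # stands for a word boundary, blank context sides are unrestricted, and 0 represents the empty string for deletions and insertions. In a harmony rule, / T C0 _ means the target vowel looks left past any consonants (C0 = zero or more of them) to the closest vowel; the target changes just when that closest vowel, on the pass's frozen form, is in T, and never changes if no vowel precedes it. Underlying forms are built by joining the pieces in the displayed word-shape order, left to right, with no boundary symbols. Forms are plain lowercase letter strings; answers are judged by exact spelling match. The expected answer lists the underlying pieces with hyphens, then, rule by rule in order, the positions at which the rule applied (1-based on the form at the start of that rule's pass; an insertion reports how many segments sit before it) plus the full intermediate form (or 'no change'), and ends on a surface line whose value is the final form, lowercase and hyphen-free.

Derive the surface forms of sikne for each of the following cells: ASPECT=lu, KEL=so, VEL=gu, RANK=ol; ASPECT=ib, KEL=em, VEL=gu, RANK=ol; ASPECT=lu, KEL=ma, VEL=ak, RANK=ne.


cell ASPECT=lu, KEL=so, VEL=gu, RANK=ol:
underlying: sikne-e-u-ip-gu
1. o -> e, u -> i / F C0 _: fires at position(s) 7, 11: sikneeiipgi
2. p -> b, s -> z, t -> d / _ Z: fires at position(s) 9: sikneeiibgi
surface: sikneeiibgi

cell ASPECT=ib, KEL=em, VEL=gu, RANK=ol:
underlying: sikne-e-u-ez-eg
1. o -> e, u -> i / F C0 _: fires at position(s) 7: sikneeiezeg
2. p -> b, s -> z, t -> d / _ Z: no change
surface: sikneeiezeg

cell ASPECT=lu, KEL=ma, VEL=ak, RANK=ne:
underlying: sikne-a-on-ib-gu
1. o -> e, u -> i / F C0 _: fires at position(s) 12: sikneaonibgi
2. p -> b, s -> z, t -> d / _ Z: no change
surface: sikneaonibgi
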